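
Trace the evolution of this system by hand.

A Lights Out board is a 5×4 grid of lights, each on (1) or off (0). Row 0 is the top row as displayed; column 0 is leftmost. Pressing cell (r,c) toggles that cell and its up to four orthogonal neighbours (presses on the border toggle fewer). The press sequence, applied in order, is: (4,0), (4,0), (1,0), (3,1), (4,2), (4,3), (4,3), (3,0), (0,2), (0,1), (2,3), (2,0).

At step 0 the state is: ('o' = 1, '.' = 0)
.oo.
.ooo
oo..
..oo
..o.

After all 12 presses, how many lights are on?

11

step 0: .oo.
.ooo
oo..
..oo
..o.
step 1: .oo.
.ooo
oo..
o.oo
ooo.
step 2: .oo.
.ooo
oo..
..oo
..o.
step 3: ooo.
o.oo
.o..
..oo
..o.
step 4: ooo.
o.oo
....
oo.o
.oo.
step 5: ooo.
o.oo
....
oooo
...o
step 6: ooo.
o.oo
....
ooo.
..o.
step 7: ooo.
o.oo
....
oooo
...o
step 8: ooo.
o.oo
o...
..oo
o..o
step 9: o..o
o..o
o...
..oo
o..o
step 10: .ooo
oo.o
o...
..oo
o..o
step 11: .ooo
oo..
o.oo
..o.
o..o
step 12: .ooo
.o..
.ooo
o.o.
o..o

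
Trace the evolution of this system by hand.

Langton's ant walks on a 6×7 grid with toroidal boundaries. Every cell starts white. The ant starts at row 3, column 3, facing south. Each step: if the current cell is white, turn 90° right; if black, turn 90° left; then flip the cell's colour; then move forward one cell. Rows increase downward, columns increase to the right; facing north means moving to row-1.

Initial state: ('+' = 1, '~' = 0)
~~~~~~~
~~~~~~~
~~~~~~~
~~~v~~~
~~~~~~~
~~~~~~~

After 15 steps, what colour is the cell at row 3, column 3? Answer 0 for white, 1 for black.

1

k=0  ~~~~~~~
~~~~~~~
~~~~~~~
~~~v~~~
~~~~~~~
~~~~~~~
k=1  ~~~~~~~
~~~~~~~
~~~~~~~
~~<+~~~
~~~~~~~
~~~~~~~
k=2  ~~~~~~~
~~~~~~~
~~^~~~~
~~++~~~
~~~~~~~
~~~~~~~
k=3  ~~~~~~~
~~~~~~~
~~+>~~~
~~++~~~
~~~~~~~
~~~~~~~
k=4  ~~~~~~~
~~~~~~~
~~++~~~
~~+v~~~
~~~~~~~
~~~~~~~
k=5  ~~~~~~~
~~~~~~~
~~++~~~
~~+~>~~
~~~~~~~
~~~~~~~
k=6  ~~~~~~~
~~~~~~~
~~++~~~
~~+~+~~
~~~~v~~
~~~~~~~
k=7  ~~~~~~~
~~~~~~~
~~++~~~
~~+~+~~
~~~<+~~
~~~~~~~
k=8  ~~~~~~~
~~~~~~~
~~++~~~
~~+^+~~
~~~++~~
~~~~~~~
k=9  ~~~~~~~
~~~~~~~
~~++~~~
~~++>~~
~~~++~~
~~~~~~~
k=10  ~~~~~~~
~~~~~~~
~~++^~~
~~++~~~
~~~++~~
~~~~~~~
k=11  ~~~~~~~
~~~~~~~
~~+++>~
~~++~~~
~~~++~~
~~~~~~~
k=12  ~~~~~~~
~~~~~~~
~~++++~
~~++~v~
~~~++~~
~~~~~~~
k=13  ~~~~~~~
~~~~~~~
~~++++~
~~++<+~
~~~++~~
~~~~~~~
k=14  ~~~~~~~
~~~~~~~
~~++^+~
~~++++~
~~~++~~
~~~~~~~
k=15  ~~~~~~~
~~~~~~~
~~+<~+~
~~++++~
~~~++~~
~~~~~~~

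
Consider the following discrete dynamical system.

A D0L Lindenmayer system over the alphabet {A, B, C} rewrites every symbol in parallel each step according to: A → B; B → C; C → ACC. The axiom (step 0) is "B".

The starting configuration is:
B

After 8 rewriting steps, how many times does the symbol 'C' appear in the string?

214

t=0: B
t=1: C
t=2: ACC
t=3: BACCACC
t=4: CBACCACCBACCACC
t=5: ACCCBACCACCBACCACCCBACCACCBACCACC
t=6: BACCACCACCCBACCACCBACCACCCBACCACCBACCACCACCCBACCACCBACCACCCBACCACCBACCACC
t=7: CBACCACCBACCACCBACCACCACCCBACCACCBACCACCCBACCACCBACCACCACC…ACCBACCACCCBACCACCBACCACCACCCBACCACCBACCACCCBACCACCBACCACC  (len 161)
t=8: ACCCBACCACCBACCACCCBACCACCBACCACCCBACCACCBACCACCBACCACCACC…ACCBACCACCCBACCACCBACCACCACCCBACCACCBACCACCCBACCACCBACCACC  (len 355)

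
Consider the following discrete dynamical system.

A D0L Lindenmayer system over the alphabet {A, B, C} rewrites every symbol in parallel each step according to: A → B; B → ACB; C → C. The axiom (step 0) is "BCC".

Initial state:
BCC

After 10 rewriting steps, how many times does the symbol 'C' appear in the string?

gen 0: BCC
gen 1: ACBCC
gen 2: BCACBCC
gen 3: ACBCBCACBCC
gen 4: BCACBCACBCBCACBCC
gen 5: ACBCBCACBCBCACBCACBCBCACBCC
gen 6: BCACBCACBCBCACBCACBCBCACBCBCACBCACBCBCACBCC
gen 7: ACBCBCACBCBCACBCACBCBCACBCBCACBCACBCBCACBCACBCBCACBCBCACBCACBCBCACBCC
gen 8: BCACBCACBCBCACBCACBCBCACBCBCACBCACBCBCACBCACBCBCACBCBCACBCACBCBCACBCBCACBCACBCBCACBCACBCBCACBCBCACBCACBCBCACBCC
gen 9: ACBCBCACBCBCACBCACBCBCACBCBCACBCACBCBCACBCACBCBCACBCBCACBC…CACBCACBCBCACBCBCACBCACBCBCACBCACBCBCACBCBCACBCACBCBCACBCC  (len 179)
gen 10: BCACBCACBCBCACBCACBCBCACBCBCACBCACBCBCACBCACBCBCACBCBCACBC…CACBCACBCBCACBCBCACBCACBCBCACBCACBCBCACBCBCACBCACBCBCACBCC  (len 289)

145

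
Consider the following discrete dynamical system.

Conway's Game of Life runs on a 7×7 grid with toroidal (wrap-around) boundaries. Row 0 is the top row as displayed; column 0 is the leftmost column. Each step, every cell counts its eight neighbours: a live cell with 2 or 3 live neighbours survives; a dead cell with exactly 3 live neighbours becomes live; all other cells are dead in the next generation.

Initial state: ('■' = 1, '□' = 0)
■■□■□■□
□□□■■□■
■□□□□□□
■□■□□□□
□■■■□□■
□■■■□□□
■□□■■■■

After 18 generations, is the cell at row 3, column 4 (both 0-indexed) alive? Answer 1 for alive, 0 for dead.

1

0) ■■□■□■□
□□□■■□■
■□□□□□□
■□■□□□□
□■■■□□■
□■■■□□□
■□□■■■■
1) □■□□□□□
□■■■■■■
■■□■□□■
■□■■□□■
□□□□□□□
□□□□□□□
□□□□□■□
2) ■■□■□□■
□□□■■■■
□□□□□□□
□□■■□□■
□□□□□□□
□□□□□□□
□□□□□□□
3) ■□■■□□■
□□■■■■■
□□■□□□■
□□□□□□□
□□□□□□□
□□□□□□□
■□□□□□□
4) ■□■□□□□
□□□□■□□
□□■□■□■
□□□□□□□
□□□□□□□
□□□□□□□
■■□□□□■
5) ■□□□□□■
□■□□□■□
□□□■□■□
□□□□□□□
□□□□□□□
■□□□□□□
■■□□□□■
6) □□□□□■□
■□□□■■□
□□□□■□□
□□□□□□□
□□□□□□□
■■□□□□■
□■□□□□□
7) □□□□■■■
□□□□■■■
□□□□■■□
□□□□□□□
■□□□□□□
■■□□□□□
□■□□□□■
8) □□□□■□□
□□□■□□□
□□□□■□■
□□□□□□□
■■□□□□□
□■□□□□■
□■□□□□■
9) □□□□□□□
□□□■■■□
□□□□□□□
■□□□□□□
■■□□□□□
□■■□□□■
□□□□□■□
10) □□□□□■□
□□□□■□□
□□□□■□□
■■□□□□□
□□■□□□■
□■■□□□■
□□□□□□□
11) □□□□□□□
□□□□■■□
□□□□□□□
■■□□□□□
□□■□□□■
■■■□□□□
□□□□□□□
12) □□□□□□□
□□□□□□□
□□□□□□□
■■□□□□□
□□■□□□■
■■■□□□□
□■□□□□□
13) □□□□□□□
□□□□□□□
□□□□□□□
■■□□□□□
□□■□□□■
■□■□□□□
■■■□□□□
14) □■□□□□□
□□□□□□□
□□□□□□□
■■□□□□□
□□■□□□■
■□■■□□■
■□■□□□□
15) □■□□□□□
□□□□□□□
□□□□□□□
■■□□□□□
□□■■□□■
■□■■□□■
■□■■□□■
16) ■■■□□□□
□□□□□□□
□□□□□□□
■■■□□□□
□□□■□□■
□□□□■■□
□□□■□□■
17) ■■■□□□□
□■□□□□□
□■□□□□□
■■■□□□□
■■■■■■■
□□□■■■■
■■■■■■■
18) □□□□■■□
□□□□□□□
□□□□□□□
□□□□■■□
□□□□□□□
□□□□□□□
□□□□□□□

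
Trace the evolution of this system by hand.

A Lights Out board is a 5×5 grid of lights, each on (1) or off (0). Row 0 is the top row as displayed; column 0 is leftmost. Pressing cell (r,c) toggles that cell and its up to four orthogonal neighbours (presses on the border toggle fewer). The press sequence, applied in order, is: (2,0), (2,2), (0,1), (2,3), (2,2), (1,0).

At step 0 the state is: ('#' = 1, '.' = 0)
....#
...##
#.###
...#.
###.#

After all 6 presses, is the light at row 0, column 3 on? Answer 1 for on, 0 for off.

0

gen 0: ....#
...##
#.###
...#.
###.#
gen 1: ....#
#..##
.####
#..#.
###.#
gen 2: ....#
#.###
....#
#.##.
###.#
gen 3: ###.#
#####
....#
#.##.
###.#
gen 4: ###.#
###.#
..##.
#.#..
###.#
gen 5: ###.#
##..#
.#...
#....
###.#
gen 6: .##.#
....#
##...
#....
###.#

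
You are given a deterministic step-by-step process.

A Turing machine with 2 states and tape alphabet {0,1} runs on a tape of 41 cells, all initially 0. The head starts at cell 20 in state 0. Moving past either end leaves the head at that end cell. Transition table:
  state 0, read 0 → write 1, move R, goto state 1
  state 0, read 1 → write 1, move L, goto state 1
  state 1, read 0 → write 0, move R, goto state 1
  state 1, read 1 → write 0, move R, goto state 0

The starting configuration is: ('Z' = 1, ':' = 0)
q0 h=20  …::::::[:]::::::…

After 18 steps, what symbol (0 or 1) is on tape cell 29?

0) q0 h=20  …::::::[:]::::::…
1) q1 h=21  …:::::Z[:]::::::…
2) q1 h=22  …::::Z:[:]::::::…
3) q1 h=23  …:::Z::[:]::::::…
4) q1 h=24  …::Z:::[:]::::::…
5) q1 h=25  …:Z::::[:]::::::…
6) q1 h=26  …Z:::::[:]::::::…
7) q1 h=27  …::::::[:]::::::…
8) q1 h=28  …::::::[:]::::::…
9) q1 h=29  …::::::[:]::::::…
10) q1 h=30  …::::::[:]::::::…
11) q1 h=31  …::::::[:]::::::…
12) q1 h=32  …::::::[:]::::::…
13) q1 h=33  …::::::[:]::::::…
14) q1 h=34  …::::::[:]::::::|
15) q1 h=35  …::::::[:]:::::|
16) q1 h=36  …::::::[:]::::|
17) q1 h=37  …::::::[:]:::|
18) q1 h=38  …::::::[:]::|

0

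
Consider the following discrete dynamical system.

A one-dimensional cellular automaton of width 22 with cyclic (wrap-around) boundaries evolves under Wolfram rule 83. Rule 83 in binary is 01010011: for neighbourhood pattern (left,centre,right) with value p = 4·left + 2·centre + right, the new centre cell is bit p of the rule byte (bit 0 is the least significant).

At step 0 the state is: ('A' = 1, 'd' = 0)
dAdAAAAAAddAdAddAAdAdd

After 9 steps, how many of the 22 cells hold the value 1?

8

k=0  dAdAAAAAAddAdAddAAdAdd
k=1  AdddddddAAAdddAAdAddAA
k=2  AAAAAAAAddAAAAdAddAAdd
k=3  dddddddAAAdddAddAAdAAA
k=4  AAAAAAAddAAAAdAAdAdddA
k=5  ddddddAAAdddAddAddAAAd
k=6  AAAAAAddAAAAdAAdAAddAA
k=7  dddddAAAdddAddAddAAAdd
k=8  AAAAAddAAAAdAAdAAddAAA
k=9  ddddAAAdddAddAddAAAddd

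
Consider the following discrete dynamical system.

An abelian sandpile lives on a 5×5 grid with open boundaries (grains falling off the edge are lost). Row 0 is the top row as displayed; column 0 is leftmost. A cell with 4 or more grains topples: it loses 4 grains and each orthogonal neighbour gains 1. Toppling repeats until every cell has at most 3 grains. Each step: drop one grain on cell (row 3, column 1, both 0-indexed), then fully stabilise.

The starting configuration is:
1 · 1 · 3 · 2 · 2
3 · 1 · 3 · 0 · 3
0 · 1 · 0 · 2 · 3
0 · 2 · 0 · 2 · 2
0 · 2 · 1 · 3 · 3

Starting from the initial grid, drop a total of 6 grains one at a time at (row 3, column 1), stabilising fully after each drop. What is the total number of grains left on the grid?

gen 0: 1 · 1 · 3 · 2 · 2
3 · 1 · 3 · 0 · 3
0 · 1 · 0 · 2 · 3
0 · 2 · 0 · 2 · 2
0 · 2 · 1 · 3 · 3
gen 1: 1 · 1 · 3 · 2 · 2
3 · 1 · 3 · 0 · 3
0 · 1 · 0 · 2 · 3
0 · 3 · 0 · 2 · 2
0 · 2 · 1 · 3 · 3
gen 2: 1 · 1 · 3 · 2 · 2
3 · 1 · 3 · 0 · 3
0 · 2 · 0 · 2 · 3
1 · 0 · 1 · 2 · 2
0 · 3 · 1 · 3 · 3
gen 3: 1 · 1 · 3 · 2 · 2
3 · 1 · 3 · 0 · 3
0 · 2 · 0 · 2 · 3
1 · 1 · 1 · 2 · 2
0 · 3 · 1 · 3 · 3
gen 4: 1 · 1 · 3 · 2 · 2
3 · 1 · 3 · 0 · 3
0 · 2 · 0 · 2 · 3
1 · 2 · 1 · 2 · 2
0 · 3 · 1 · 3 · 3
gen 5: 1 · 1 · 3 · 2 · 2
3 · 1 · 3 · 0 · 3
0 · 2 · 0 · 2 · 3
1 · 3 · 1 · 2 · 2
0 · 3 · 1 · 3 · 3
gen 6: 1 · 1 · 3 · 2 · 2
3 · 1 · 3 · 0 · 3
0 · 3 · 0 · 2 · 3
2 · 1 · 2 · 2 · 2
1 · 0 · 2 · 3 · 3

45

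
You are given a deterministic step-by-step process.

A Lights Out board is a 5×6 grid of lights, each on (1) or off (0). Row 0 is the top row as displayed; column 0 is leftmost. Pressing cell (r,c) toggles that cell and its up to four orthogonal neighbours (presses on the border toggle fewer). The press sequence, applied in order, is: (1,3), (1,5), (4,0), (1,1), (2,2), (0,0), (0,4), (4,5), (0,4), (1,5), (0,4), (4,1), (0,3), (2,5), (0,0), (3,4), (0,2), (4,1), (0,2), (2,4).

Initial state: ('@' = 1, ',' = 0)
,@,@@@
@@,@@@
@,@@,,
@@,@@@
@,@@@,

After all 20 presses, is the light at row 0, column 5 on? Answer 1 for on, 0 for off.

gen 0: ,@,@@@
@@,@@@
@,@@,,
@@,@@@
@,@@@,
gen 1: ,@,,@@
@@@,,@
@,@,,,
@@,@@@
@,@@@,
gen 2: ,@,,@,
@@@,@,
@,@,,@
@@,@@@
@,@@@,
gen 3: ,@,,@,
@@@,@,
@,@,,@
,@,@@@
,@@@@,
gen 4: ,,,,@,
,,,,@,
@@@,,@
,@,@@@
,@@@@,
gen 5: ,,,,@,
,,@,@,
@,,@,@
,@@@@@
,@@@@,
gen 6: @@,,@,
@,@,@,
@,,@,@
,@@@@@
,@@@@,
gen 7: @@,@,@
@,@,,,
@,,@,@
,@@@@@
,@@@@,
gen 8: @@,@,@
@,@,,,
@,,@,@
,@@@@,
,@@@,@
gen 9: @@,,@,
@,@,@,
@,,@,@
,@@@@,
,@@@,@
gen 10: @@,,@@
@,@,,@
@,,@,,
,@@@@,
,@@@,@
gen 11: @@,@,,
@,@,@@
@,,@,,
,@@@@,
,@@@,@
gen 12: @@,@,,
@,@,@@
@,,@,,
,,@@@,
@,,@,@
gen 13: @@@,@,
@,@@@@
@,,@,,
,,@@@,
@,,@,@
gen 14: @@@,@,
@,@@@,
@,,@@@
,,@@@@
@,,@,@
gen 15: ,,@,@,
,,@@@,
@,,@@@
,,@@@@
@,,@,@
gen 16: ,,@,@,
,,@@@,
@,,@,@
,,@,,,
@,,@@@
gen 17: ,@,@@,
,,,@@,
@,,@,@
,,@,,,
@,,@@@
gen 18: ,@,@@,
,,,@@,
@,,@,@
,@@,,,
,@@@@@
gen 19: ,,@,@,
,,@@@,
@,,@,@
,@@,,,
,@@@@@
gen 20: ,,@,@,
,,@@,,
@,,,@,
,@@,@,
,@@@@@

0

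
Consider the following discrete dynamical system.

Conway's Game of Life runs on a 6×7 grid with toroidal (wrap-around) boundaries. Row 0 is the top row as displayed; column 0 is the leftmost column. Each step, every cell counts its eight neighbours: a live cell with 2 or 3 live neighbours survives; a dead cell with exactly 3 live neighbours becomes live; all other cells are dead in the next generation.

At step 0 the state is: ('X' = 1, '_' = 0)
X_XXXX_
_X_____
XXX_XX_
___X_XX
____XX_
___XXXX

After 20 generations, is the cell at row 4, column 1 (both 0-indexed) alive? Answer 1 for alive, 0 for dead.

k=0  X_XXXX_
_X_____
XXX_XX_
___X_XX
____XX_
___XXXX
k=1  XXX____
_______
XXXXXX_
XXXX___
_______
__X____
k=2  _XX____
____X_X
X___X_X
X_____X
___X___
__X____
k=3  _XXX___
_X_X__X
_______
X____XX
_______
_XXX___
k=4  ____X__
XX_X___
_____X_
______X
XXX___X
_X_X___
k=5  XX_XX__
____X__
X_____X
_X___XX
_XX___X
_X_X___
k=6  XX_XX__
_X_XXXX
X_____X
_XX__X_
_X___XX
___XX__
k=7  XX____X
_X_X___
___X___
_XX__X_
XX_X_XX
_X_X__X
k=8  _X____X
_X_____
_X_XX__
_X_X_X_
___X_X_
____X__
k=9  X______
_X_____
XX_XX__
___X_X_
__XX_X_
____XX_
k=10  _______
_XX____
XX_XX__
_X___XX
__XX_XX
___XXXX
k=11  __XXXX_
XXXX___
___XXXX
_X_____
__XX___
__XX__X
k=12  X____XX
XX_____
___XXXX
_____X_
_X_X___
_X___X_
k=13  _____X_
_X_____
X___XXX
__XX_XX
__X_X__
_XX_XX_
k=14  _XX_XX_
X___X__
XXXXX__
XXX____
______X
_XX_XX_
k=15  X_X___X
X_____X
____X_X
______X
___X_XX
XXX_X_X
k=16  __XX___
_X_____
______X
X___X_X
_XXXX__
__X_X__
k=17  _XXX___
__X____
_____XX
XXX_X_X
XXX_X__
____X__
k=18  _XXX___
_XXX___
__XX_XX
__X_X__
__X_X_X
X___X__
k=19  X___X__
X______
_____X_
_XX_X_X
_X__X__
X___XX_
k=20  XX__XX_
______X
XX___XX
XXXXX__
_XX_X_X
XX_XXXX

1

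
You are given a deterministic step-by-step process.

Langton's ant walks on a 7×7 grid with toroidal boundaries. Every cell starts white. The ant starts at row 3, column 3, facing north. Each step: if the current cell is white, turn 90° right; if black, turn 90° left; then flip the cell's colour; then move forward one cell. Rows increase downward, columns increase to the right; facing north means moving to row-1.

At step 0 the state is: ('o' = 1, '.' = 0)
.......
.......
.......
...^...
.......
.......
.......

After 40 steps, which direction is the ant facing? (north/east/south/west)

[0] .......
.......
.......
...^...
.......
.......
.......
[1] .......
.......
.......
...o>..
.......
.......
.......
[2] .......
.......
.......
...oo..
....v..
.......
.......
[3] .......
.......
.......
...oo..
...<o..
.......
.......
[4] .......
.......
.......
...^o..
...oo..
.......
.......
[5] .......
.......
.......
..<.o..
...oo..
.......
.......
[6] .......
.......
..^....
..o.o..
...oo..
.......
.......
[7] .......
.......
..o>...
..o.o..
...oo..
.......
.......
[8] .......
.......
..oo...
..ovo..
...oo..
.......
.......
[9] .......
.......
..oo...
..<oo..
...oo..
.......
.......
[10] .......
.......
..oo...
...oo..
..voo..
.......
.......
[11] .......
.......
..oo...
...oo..
.<ooo..
.......
.......
[12] .......
.......
..oo...
.^.oo..
.oooo..
.......
.......
[13] .......
.......
..oo...
.o>oo..
.oooo..
.......
.......
[14] .......
.......
..oo...
.oooo..
.ovoo..
.......
.......
[15] .......
.......
..oo...
.oooo..
.o.>o..
.......
.......
[16] .......
.......
..oo...
.oo^o..
.o..o..
.......
.......
[17] .......
.......
..oo...
.o<.o..
.o..o..
.......
.......
[18] .......
.......
..oo...
.o..o..
.ov.o..
.......
.......
[19] .......
.......
..oo...
.o..o..
.<o.o..
.......
.......
[20] .......
.......
..oo...
.o..o..
..o.o..
.v.....
.......
[21] .......
.......
..oo...
.o..o..
..o.o..
<o.....
.......
[22] .......
.......
..oo...
.o..o..
^.o.o..
oo.....
.......
[23] .......
.......
..oo...
.o..o..
o>o.o..
oo.....
.......
[24] .......
.......
..oo...
.o..o..
ooo.o..
ov.....
.......
[25] .......
.......
..oo...
.o..o..
ooo.o..
o.>....
.......
[26] .......
.......
..oo...
.o..o..
ooo.o..
o.o....
..v....
[27] .......
.......
..oo...
.o..o..
ooo.o..
o.o....
.<o....
[28] .......
.......
..oo...
.o..o..
ooo.o..
o^o....
.oo....
[29] .......
.......
..oo...
.o..o..
ooo.o..
oo>....
.oo....
[30] .......
.......
..oo...
.o..o..
oo^.o..
oo.....
.oo....
[31] .......
.......
..oo...
.o..o..
o<..o..
oo.....
.oo....
[32] .......
.......
..oo...
.o..o..
o...o..
ov.....
.oo....
[33] .......
.......
..oo...
.o..o..
o...o..
o.>....
.oo....
[34] .......
.......
..oo...
.o..o..
o...o..
o.o....
.ov....
[35] .......
.......
..oo...
.o..o..
o...o..
o.o....
.o.>...
[36] ...v...
.......
..oo...
.o..o..
o...o..
o.o....
.o.o...
[37] ..<o...
.......
..oo...
.o..o..
o...o..
o.o....
.o.o...
[38] ..oo...
.......
..oo...
.o..o..
o...o..
o.o....
.o^o...
[39] ..oo...
.......
..oo...
.o..o..
o...o..
o.o....
.oo>...
[40] ..oo...
.......
..oo...
.o..o..
o...o..
o.o^...
.oo....

north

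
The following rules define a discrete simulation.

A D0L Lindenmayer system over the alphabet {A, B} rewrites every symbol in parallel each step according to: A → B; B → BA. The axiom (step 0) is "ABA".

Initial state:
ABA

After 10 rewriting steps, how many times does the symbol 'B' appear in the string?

0) ABA
1) BBAB
2) BABABBA
3) BABBABBABAB
4) BABBABABBABABBABBA
5) BABBABABBABBABABBABBABABBABAB
6) BABBABABBABBABABBABABBABBABABBABABBABBABABBABBA
7) BABBABABBABBABABBABABBABBABABBABBABABBABABBABBABABBABBABABBABABBABBABABBABAB
8) BABBABABBABBABABBABABBABBABABBABBABABBABABBABBABABBABABBAB…BBABABBABABBABBABABBABABBABBABABBABBABABBABABBABBABABBABBA  (len 123)
9) BABBABABBABBABABBABABBABBABABBABBABABBABABBABBABABBABABBAB…BBABABBABABBABBABABBABABBABBABABBABBABABBABABBABBABABBABAB  (len 199)
10) BABBABABBABBABABBABABBABBABABBABBABABBABABBABBABABBABABBAB…BBABABBABABBABBABABBABABBABBABABBABBABABBABABBABBABABBABBA  (len 322)

199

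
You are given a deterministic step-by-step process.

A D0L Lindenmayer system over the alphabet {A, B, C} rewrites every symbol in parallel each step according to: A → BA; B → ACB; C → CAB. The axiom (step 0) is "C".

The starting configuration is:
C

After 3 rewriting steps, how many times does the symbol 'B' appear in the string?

8

t=0: C
t=1: CAB
t=2: CABBAACB
t=3: CABBAACBACBBABACABACB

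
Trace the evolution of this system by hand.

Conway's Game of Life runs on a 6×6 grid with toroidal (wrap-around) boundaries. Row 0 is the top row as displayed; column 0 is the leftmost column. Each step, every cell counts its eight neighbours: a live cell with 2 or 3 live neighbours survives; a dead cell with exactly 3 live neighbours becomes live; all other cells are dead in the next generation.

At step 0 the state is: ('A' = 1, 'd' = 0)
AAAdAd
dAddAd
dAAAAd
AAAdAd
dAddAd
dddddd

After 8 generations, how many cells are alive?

6

gen 0: AAAdAd
dAddAd
dAAAAd
AAAdAd
dAddAd
dddddd
gen 1: AAAAdA
ddddAd
ddddAd
AdddAd
AAAAdA
AdAAdA
gen 2: dddddd
AAAdAd
dddAAd
AdAdAd
dddddd
dddddd
gen 3: dAdddd
dAAdAA
AdddAd
ddddAA
dddddd
dddddd
gen 4: AAAddd
dAAAAA
AAdddd
ddddAA
dddddd
dddddd
gen 5: AdddAA
dddAAA
dAdddd
AddddA
dddddd
dAdddd
gen 6: AddAdd
dddAdd
dddddd
Addddd
Addddd
AddddA
gen 7: AdddAA
dddddd
dddddd
dddddd
AAdddd
AAdddA
gen 8: dAddAd
dddddA
dddddd
dddddd
dAdddA
ddddAd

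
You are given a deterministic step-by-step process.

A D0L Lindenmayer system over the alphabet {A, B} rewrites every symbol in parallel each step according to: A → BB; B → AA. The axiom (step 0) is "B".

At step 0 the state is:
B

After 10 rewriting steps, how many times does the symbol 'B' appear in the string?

[0] B
[1] AA
[2] BBBB
[3] AAAAAAAA
[4] BBBBBBBBBBBBBBBB
[5] AAAAAAAAAAAAAAAAAAAAAAAAAAAAAAAA
[6] BBBBBBBBBBBBBBBBBBBBBBBBBBBBBBBBBBBBBBBBBBBBBBBBBBBBBBBBBBBBBBBB
[7] AAAAAAAAAAAAAAAAAAAAAAAAAAAAAAAAAAAAAAAAAAAAAAAAAAAAAAAAAA…AAAAAAAAAAAAAAAAAAAAAAAAAAAAAAAAAAAAAAAAAAAAAAAAAAAAAAAAAA  (len 128)
[8] BBBBBBBBBBBBBBBBBBBBBBBBBBBBBBBBBBBBBBBBBBBBBBBBBBBBBBBBBB…BBBBBBBBBBBBBBBBBBBBBBBBBBBBBBBBBBBBBBBBBBBBBBBBBBBBBBBBBB  (len 256)
[9] AAAAAAAAAAAAAAAAAAAAAAAAAAAAAAAAAAAAAAAAAAAAAAAAAAAAAAAAAA…AAAAAAAAAAAAAAAAAAAAAAAAAAAAAAAAAAAAAAAAAAAAAAAAAAAAAAAAAA  (len 512)
[10] BBBBBBBBBBBBBBBBBBBBBBBBBBBBBBBBBBBBBBBBBBBBBBBBBBBBBBBBBB…BBBBBBBBBBBBBBBBBBBBBBBBBBBBBBBBBBBBBBBBBBBBBBBBBBBBBBBBBB  (len 1024)

1024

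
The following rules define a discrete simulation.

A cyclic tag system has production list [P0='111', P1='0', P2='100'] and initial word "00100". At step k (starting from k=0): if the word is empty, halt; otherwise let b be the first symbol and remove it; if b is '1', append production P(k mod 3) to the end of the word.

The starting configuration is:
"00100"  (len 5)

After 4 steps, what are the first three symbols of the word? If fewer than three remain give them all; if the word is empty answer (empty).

010

k=0  "00100"  (len 5)
k=1  "0100"  (len 4)
k=2  "100"  (len 3)
k=3  "00100"  (len 5)
k=4  "0100"  (len 4)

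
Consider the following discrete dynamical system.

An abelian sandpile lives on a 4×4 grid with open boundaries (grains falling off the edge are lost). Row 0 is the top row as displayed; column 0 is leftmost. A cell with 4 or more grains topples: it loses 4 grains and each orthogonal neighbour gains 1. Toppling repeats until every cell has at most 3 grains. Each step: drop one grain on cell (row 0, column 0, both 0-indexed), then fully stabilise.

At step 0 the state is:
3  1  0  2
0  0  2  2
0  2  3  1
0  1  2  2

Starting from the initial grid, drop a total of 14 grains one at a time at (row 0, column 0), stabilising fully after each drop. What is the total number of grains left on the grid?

25

t=0: 3  1  0  2
0  0  2  2
0  2  3  1
0  1  2  2
t=1: 0  2  0  2
1  0  2  2
0  2  3  1
0  1  2  2
t=2: 1  2  0  2
1  0  2  2
0  2  3  1
0  1  2  2
t=3: 2  2  0  2
1  0  2  2
0  2  3  1
0  1  2  2
t=4: 3  2  0  2
1  0  2  2
0  2  3  1
0  1  2  2
t=5: 0  3  0  2
2  0  2  2
0  2  3  1
0  1  2  2
t=6: 1  3  0  2
2  0  2  2
0  2  3  1
0  1  2  2
t=7: 2  3  0  2
2  0  2  2
0  2  3  1
0  1  2  2
t=8: 3  3  0  2
2  0  2  2
0  2  3  1
0  1  2  2
t=9: 1  0  1  2
3  1  2  2
0  2  3  1
0  1  2  2
t=10: 2  0  1  2
3  1  2  2
0  2  3  1
0  1  2  2
t=11: 3  0  1  2
3  1  2  2
0  2  3  1
0  1  2  2
t=12: 1  1  1  2
0  2  2  2
1  2  3  1
0  1  2  2
t=13: 2  1  1  2
0  2  2  2
1  2  3  1
0  1  2  2
t=14: 3  1  1  2
0  2  2  2
1  2  3  1
0  1  2  2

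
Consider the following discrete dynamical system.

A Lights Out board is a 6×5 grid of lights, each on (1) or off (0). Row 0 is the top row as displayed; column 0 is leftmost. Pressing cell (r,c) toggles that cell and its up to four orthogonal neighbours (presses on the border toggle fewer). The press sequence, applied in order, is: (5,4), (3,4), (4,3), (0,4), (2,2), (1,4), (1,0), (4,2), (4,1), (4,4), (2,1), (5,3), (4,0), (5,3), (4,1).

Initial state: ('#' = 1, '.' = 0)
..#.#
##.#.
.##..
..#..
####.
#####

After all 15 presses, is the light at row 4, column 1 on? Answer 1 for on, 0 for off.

step 0: ..#.#
##.#.
.##..
..#..
####.
#####
step 1: ..#.#
##.#.
.##..
..#..
#####
###..
step 2: ..#.#
##.#.
.##.#
..###
####.
###..
step 3: ..#.#
##.#.
.##.#
..#.#
##..#
####.
step 4: ..##.
##.##
.##.#
..#.#
##..#
####.
step 5: ..##.
#####
...##
....#
##..#
####.
step 6: ..###
###..
...#.
....#
##..#
####.
step 7: #.###
..#..
#..#.
....#
##..#
####.
step 8: #.###
..#..
#..#.
..#.#
#.###
##.#.
step 9: #.###
..#..
#..#.
.##.#
.#.##
#..#.
step 10: #.###
..#..
#..#.
.##..
.#...
#..##
step 11: #.###
.##..
.###.
..#..
.#...
#..##
step 12: #.###
.##..
.###.
..#..
.#.#.
#.#..
step 13: #.###
.##..
.###.
#.#..
#..#.
..#..
step 14: #.###
.##..
.###.
#.#..
#....
...##
step 15: #.###
.##..
.###.
###..
.##..
.#.##

1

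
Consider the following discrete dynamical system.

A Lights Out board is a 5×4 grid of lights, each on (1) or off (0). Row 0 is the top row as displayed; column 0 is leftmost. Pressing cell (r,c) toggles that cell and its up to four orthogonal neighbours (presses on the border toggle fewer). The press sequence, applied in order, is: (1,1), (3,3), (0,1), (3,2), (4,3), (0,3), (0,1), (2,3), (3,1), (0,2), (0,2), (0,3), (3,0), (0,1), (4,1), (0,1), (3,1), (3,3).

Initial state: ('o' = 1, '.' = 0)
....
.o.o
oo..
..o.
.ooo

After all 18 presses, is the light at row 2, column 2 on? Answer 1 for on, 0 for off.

0

0) ....
.o.o
oo..
..o.
.ooo
1) .o..
o.oo
o...
..o.
.ooo
2) .o..
o.oo
o..o
...o
.oo.
3) o.o.
oooo
o..o
...o
.oo.
4) o.o.
oooo
o.oo
.oo.
.o..
5) o.o.
oooo
o.oo
.ooo
.ooo
6) o..o
ooo.
o.oo
.ooo
.ooo
7) .ooo
o.o.
o.oo
.ooo
.ooo
8) .ooo
o.oo
o...
.oo.
.ooo
9) .ooo
o.oo
oo..
o...
..oo
10) ....
o..o
oo..
o...
..oo
11) .ooo
o.oo
oo..
o...
..oo
12) .o..
o.o.
oo..
o...
..oo
13) .o..
o.o.
.o..
.o..
o.oo
14) o.o.
ooo.
.o..
.o..
o.oo
15) o.o.
ooo.
.o..
....
.o.o
16) .o..
o.o.
.o..
....
.o.o
17) .o..
o.o.
....
ooo.
...o
18) .o..
o.o.
...o
oo.o
....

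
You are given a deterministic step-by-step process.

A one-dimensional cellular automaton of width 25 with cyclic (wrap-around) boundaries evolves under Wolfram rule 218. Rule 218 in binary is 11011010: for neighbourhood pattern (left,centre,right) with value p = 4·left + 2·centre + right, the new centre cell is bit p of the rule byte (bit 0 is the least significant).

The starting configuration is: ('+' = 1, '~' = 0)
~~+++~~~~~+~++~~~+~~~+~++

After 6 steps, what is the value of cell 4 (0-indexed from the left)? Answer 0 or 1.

1

0) ~~+++~~~~~+~++~~~+~~~+~++
1) ++++++~~~+~~+++~+~+~+~~++
2) +++++++~+~+++++~~~~~~++++
3) +++++++~~~++++++~~~~+++++
4) ++++++++~++++++++~~++++++
5) ++++++++~++++++++++++++++
6) ++++++++~++++++++++++++++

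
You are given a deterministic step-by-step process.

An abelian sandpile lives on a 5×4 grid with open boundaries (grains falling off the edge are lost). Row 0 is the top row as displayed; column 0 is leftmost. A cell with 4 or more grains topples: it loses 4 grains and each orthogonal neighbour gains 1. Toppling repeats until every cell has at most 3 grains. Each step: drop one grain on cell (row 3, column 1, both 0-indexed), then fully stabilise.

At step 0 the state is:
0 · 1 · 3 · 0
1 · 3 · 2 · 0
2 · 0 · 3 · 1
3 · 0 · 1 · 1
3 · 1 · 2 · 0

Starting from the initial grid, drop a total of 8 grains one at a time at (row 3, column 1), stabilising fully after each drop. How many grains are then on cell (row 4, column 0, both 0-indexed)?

k=0  0 · 1 · 3 · 0
1 · 3 · 2 · 0
2 · 0 · 3 · 1
3 · 0 · 1 · 1
3 · 1 · 2 · 0
k=1  0 · 1 · 3 · 0
1 · 3 · 2 · 0
2 · 0 · 3 · 1
3 · 1 · 1 · 1
3 · 1 · 2 · 0
k=2  0 · 1 · 3 · 0
1 · 3 · 2 · 0
2 · 0 · 3 · 1
3 · 2 · 1 · 1
3 · 1 · 2 · 0
k=3  0 · 1 · 3 · 0
1 · 3 · 2 · 0
2 · 0 · 3 · 1
3 · 3 · 1 · 1
3 · 1 · 2 · 0
k=4  0 · 1 · 3 · 0
1 · 3 · 2 · 0
3 · 1 · 3 · 1
1 · 1 · 2 · 1
0 · 3 · 2 · 0
k=5  0 · 1 · 3 · 0
1 · 3 · 2 · 0
3 · 1 · 3 · 1
1 · 2 · 2 · 1
0 · 3 · 2 · 0
k=6  0 · 1 · 3 · 0
1 · 3 · 2 · 0
3 · 1 · 3 · 1
1 · 3 · 2 · 1
0 · 3 · 2 · 0
k=7  0 · 1 · 3 · 0
1 · 3 · 2 · 0
3 · 2 · 3 · 1
2 · 1 · 3 · 1
1 · 0 · 3 · 0
k=8  0 · 1 · 3 · 0
1 · 3 · 2 · 0
3 · 2 · 3 · 1
2 · 2 · 3 · 1
1 · 0 · 3 · 0

1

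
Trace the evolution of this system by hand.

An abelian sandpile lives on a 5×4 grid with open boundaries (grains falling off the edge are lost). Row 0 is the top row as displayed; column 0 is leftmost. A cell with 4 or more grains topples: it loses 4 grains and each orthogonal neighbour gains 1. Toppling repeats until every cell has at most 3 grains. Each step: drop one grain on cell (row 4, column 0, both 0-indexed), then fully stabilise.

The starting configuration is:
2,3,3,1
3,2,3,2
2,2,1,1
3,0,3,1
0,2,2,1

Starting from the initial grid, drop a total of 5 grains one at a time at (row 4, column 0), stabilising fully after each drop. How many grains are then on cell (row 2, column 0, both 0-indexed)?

t=0: 2,3,3,1
3,2,3,2
2,2,1,1
3,0,3,1
0,2,2,1
t=1: 2,3,3,1
3,2,3,2
2,2,1,1
3,0,3,1
1,2,2,1
t=2: 2,3,3,1
3,2,3,2
2,2,1,1
3,0,3,1
2,2,2,1
t=3: 2,3,3,1
3,2,3,2
2,2,1,1
3,0,3,1
3,2,2,1
t=4: 2,3,3,1
3,2,3,2
3,2,1,1
0,1,3,1
1,3,2,1
t=5: 2,3,3,1
3,2,3,2
3,2,1,1
0,1,3,1
2,3,2,1

3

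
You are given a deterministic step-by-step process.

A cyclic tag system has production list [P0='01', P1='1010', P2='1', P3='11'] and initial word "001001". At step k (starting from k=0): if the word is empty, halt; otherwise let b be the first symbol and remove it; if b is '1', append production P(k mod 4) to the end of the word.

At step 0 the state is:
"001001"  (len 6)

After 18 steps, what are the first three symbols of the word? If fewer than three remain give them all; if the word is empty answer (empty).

110

t=0: "001001"  (len 6)
t=1: "01001"  (len 5)
t=2: "1001"  (len 4)
t=3: "0011"  (len 4)
t=4: "011"  (len 3)
t=5: "11"  (len 2)
t=6: "11010"  (len 5)
t=7: "10101"  (len 5)
t=8: "010111"  (len 6)
t=9: "10111"  (len 5)
t=10: "01111010"  (len 8)
t=11: "1111010"  (len 7)
t=12: "11101011"  (len 8)
t=13: "110101101"  (len 9)
t=14: "101011011010"  (len 12)
t=15: "010110110101"  (len 12)
t=16: "10110110101"  (len 11)
t=17: "011011010101"  (len 12)
t=18: "11011010101"  (len 11)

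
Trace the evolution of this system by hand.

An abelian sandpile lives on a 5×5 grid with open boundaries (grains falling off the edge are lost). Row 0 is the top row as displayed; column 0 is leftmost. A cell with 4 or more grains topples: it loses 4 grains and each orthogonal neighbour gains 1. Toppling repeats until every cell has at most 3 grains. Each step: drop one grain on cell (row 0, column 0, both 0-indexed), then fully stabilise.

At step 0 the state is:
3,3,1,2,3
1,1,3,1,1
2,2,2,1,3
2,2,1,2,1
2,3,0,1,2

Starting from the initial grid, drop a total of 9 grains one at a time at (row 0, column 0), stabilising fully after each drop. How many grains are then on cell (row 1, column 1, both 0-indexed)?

t=0: 3,3,1,2,3
1,1,3,1,1
2,2,2,1,3
2,2,1,2,1
2,3,0,1,2
t=1: 1,0,2,2,3
2,2,3,1,1
2,2,2,1,3
2,2,1,2,1
2,3,0,1,2
t=2: 2,0,2,2,3
2,2,3,1,1
2,2,2,1,3
2,2,1,2,1
2,3,0,1,2
t=3: 3,0,2,2,3
2,2,3,1,1
2,2,2,1,3
2,2,1,2,1
2,3,0,1,2
t=4: 0,1,2,2,3
3,2,3,1,1
2,2,2,1,3
2,2,1,2,1
2,3,0,1,2
t=5: 1,1,2,2,3
3,2,3,1,1
2,2,2,1,3
2,2,1,2,1
2,3,0,1,2
t=6: 2,1,2,2,3
3,2,3,1,1
2,2,2,1,3
2,2,1,2,1
2,3,0,1,2
t=7: 3,1,2,2,3
3,2,3,1,1
2,2,2,1,3
2,2,1,2,1
2,3,0,1,2
t=8: 1,2,2,2,3
0,3,3,1,1
3,2,2,1,3
2,2,1,2,1
2,3,0,1,2
t=9: 2,2,2,2,3
0,3,3,1,1
3,2,2,1,3
2,2,1,2,1
2,3,0,1,2

3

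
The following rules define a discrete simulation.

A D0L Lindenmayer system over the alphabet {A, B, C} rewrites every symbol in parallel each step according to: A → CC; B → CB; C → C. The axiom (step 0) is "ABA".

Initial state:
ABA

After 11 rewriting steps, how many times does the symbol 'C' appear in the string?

gen 0: ABA
gen 1: CCCBCC
gen 2: CCCCBCC
gen 3: CCCCCBCC
gen 4: CCCCCCBCC
gen 5: CCCCCCCBCC
gen 6: CCCCCCCCBCC
gen 7: CCCCCCCCCBCC
gen 8: CCCCCCCCCCBCC
gen 9: CCCCCCCCCCCBCC
gen 10: CCCCCCCCCCCCBCC
gen 11: CCCCCCCCCCCCCBCC

15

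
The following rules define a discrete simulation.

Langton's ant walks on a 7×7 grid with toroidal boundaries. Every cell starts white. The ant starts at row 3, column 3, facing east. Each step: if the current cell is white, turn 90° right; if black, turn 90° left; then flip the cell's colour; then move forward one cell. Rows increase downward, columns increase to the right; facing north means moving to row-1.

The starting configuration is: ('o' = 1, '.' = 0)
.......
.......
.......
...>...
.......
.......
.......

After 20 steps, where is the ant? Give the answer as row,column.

1,1

[0] .......
.......
.......
...>...
.......
.......
.......
[1] .......
.......
.......
...o...
...v...
.......
.......
[2] .......
.......
.......
...o...
..<o...
.......
.......
[3] .......
.......
.......
..^o...
..oo...
.......
.......
[4] .......
.......
.......
..o>...
..oo...
.......
.......
[5] .......
.......
...^...
..o....
..oo...
.......
.......
[6] .......
.......
...o>..
..o....
..oo...
.......
.......
[7] .......
.......
...oo..
..o.v..
..oo...
.......
.......
[8] .......
.......
...oo..
..o<o..
..oo...
.......
.......
[9] .......
.......
...^o..
..ooo..
..oo...
.......
.......
[10] .......
.......
..<.o..
..ooo..
..oo...
.......
.......
[11] .......
..^....
..o.o..
..ooo..
..oo...
.......
.......
[12] .......
..o>...
..o.o..
..ooo..
..oo...
.......
.......
[13] .......
..oo...
..ovo..
..ooo..
..oo...
.......
.......
[14] .......
..oo...
..<oo..
..ooo..
..oo...
.......
.......
[15] .......
..oo...
...oo..
..voo..
..oo...
.......
.......
[16] .......
..oo...
...oo..
...>o..
..oo...
.......
.......
[17] .......
..oo...
...^o..
....o..
..oo...
.......
.......
[18] .......
..oo...
..<.o..
....o..
..oo...
.......
.......
[19] .......
..^o...
..o.o..
....o..
..oo...
.......
.......
[20] .......
.<.o...
..o.o..
....o..
..oo...
.......
.......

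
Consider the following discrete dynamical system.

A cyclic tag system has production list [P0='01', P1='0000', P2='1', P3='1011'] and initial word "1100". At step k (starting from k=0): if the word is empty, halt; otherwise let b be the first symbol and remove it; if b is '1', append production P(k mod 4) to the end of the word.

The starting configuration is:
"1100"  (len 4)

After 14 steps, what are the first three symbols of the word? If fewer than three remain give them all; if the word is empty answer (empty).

t=0: "1100"  (len 4)
t=1: "10001"  (len 5)
t=2: "00010000"  (len 8)
t=3: "0010000"  (len 7)
t=4: "010000"  (len 6)
t=5: "10000"  (len 5)
t=6: "00000000"  (len 8)
t=7: "0000000"  (len 7)
t=8: "000000"  (len 6)
t=9: "00000"  (len 5)
t=10: "0000"  (len 4)
t=11: "000"  (len 3)
t=12: "00"  (len 2)
t=13: "0"  (len 1)
t=14: (halted — word empty)

(empty)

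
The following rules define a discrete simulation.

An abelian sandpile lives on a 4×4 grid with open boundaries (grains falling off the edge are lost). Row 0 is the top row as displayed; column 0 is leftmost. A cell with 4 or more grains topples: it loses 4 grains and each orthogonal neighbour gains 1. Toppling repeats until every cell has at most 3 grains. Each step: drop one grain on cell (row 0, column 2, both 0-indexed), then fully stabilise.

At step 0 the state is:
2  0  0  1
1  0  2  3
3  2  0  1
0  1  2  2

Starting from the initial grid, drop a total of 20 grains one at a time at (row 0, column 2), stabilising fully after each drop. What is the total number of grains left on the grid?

28

[0] 2  0  0  1
1  0  2  3
3  2  0  1
0  1  2  2
[1] 2  0  1  1
1  0  2  3
3  2  0  1
0  1  2  2
[2] 2  0  2  1
1  0  2  3
3  2  0  1
0  1  2  2
[3] 2  0  3  1
1  0  2  3
3  2  0  1
0  1  2  2
[4] 2  1  0  2
1  0  3  3
3  2  0  1
0  1  2  2
[5] 2  1  1  2
1  0  3  3
3  2  0  1
0  1  2  2
[6] 2  1  2  2
1  0  3  3
3  2  0  1
0  1  2  2
[7] 2  1  3  2
1  0  3  3
3  2  0  1
0  1  2  2
[8] 2  2  2  0
1  1  1  1
3  2  1  2
0  1  2  2
[9] 2  2  3  0
1  1  1  1
3  2  1  2
0  1  2  2
[10] 2  3  0  1
1  1  2  1
3  2  1  2
0  1  2  2
[11] 2  3  1  1
1  1  2  1
3  2  1  2
0  1  2  2
[12] 2  3  2  1
1  1  2  1
3  2  1  2
0  1  2  2
[13] 2  3  3  1
1  1  2  1
3  2  1  2
0  1  2  2
[14] 3  0  1  2
1  2  3  1
3  2  1  2
0  1  2  2
[15] 3  0  2  2
1  2  3  1
3  2  1  2
0  1  2  2
[16] 3  0  3  2
1  2  3  1
3  2  1  2
0  1  2  2
[17] 3  1  1  3
1  3  0  2
3  2  2  2
0  1  2  2
[18] 3  1  2  3
1  3  0  2
3  2  2  2
0  1  2  2
[19] 3  1  3  3
1  3  0  2
3  2  2  2
0  1  2  2
[20] 3  2  1  0
1  3  1  3
3  2  2  2
0  1  2  2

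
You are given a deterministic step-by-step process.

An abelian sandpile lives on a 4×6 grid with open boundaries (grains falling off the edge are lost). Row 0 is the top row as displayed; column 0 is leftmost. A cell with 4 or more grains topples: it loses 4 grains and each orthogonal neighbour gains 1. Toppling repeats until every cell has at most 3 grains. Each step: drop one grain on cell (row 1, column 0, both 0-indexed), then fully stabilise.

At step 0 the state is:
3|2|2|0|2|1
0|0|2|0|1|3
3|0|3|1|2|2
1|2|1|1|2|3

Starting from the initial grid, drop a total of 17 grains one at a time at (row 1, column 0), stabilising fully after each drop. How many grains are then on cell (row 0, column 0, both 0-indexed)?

0) 3|2|2|0|2|1
0|0|2|0|1|3
3|0|3|1|2|2
1|2|1|1|2|3
1) 3|2|2|0|2|1
1|0|2|0|1|3
3|0|3|1|2|2
1|2|1|1|2|3
2) 3|2|2|0|2|1
2|0|2|0|1|3
3|0|3|1|2|2
1|2|1|1|2|3
3) 3|2|2|0|2|1
3|0|2|0|1|3
3|0|3|1|2|2
1|2|1|1|2|3
4) 0|3|2|0|2|1
2|1|2|0|1|3
0|1|3|1|2|2
2|2|1|1|2|3
5) 0|3|2|0|2|1
3|1|2|0|1|3
0|1|3|1|2|2
2|2|1|1|2|3
6) 1|3|2|0|2|1
0|2|2|0|1|3
1|1|3|1|2|2
2|2|1|1|2|3
7) 1|3|2|0|2|1
1|2|2|0|1|3
1|1|3|1|2|2
2|2|1|1|2|3
8) 1|3|2|0|2|1
2|2|2|0|1|3
1|1|3|1|2|2
2|2|1|1|2|3
9) 1|3|2|0|2|1
3|2|2|0|1|3
1|1|3|1|2|2
2|2|1|1|2|3
10) 2|3|2|0|2|1
0|3|2|0|1|3
2|1|3|1|2|2
2|2|1|1|2|3
11) 2|3|2|0|2|1
1|3|2|0|1|3
2|1|3|1|2|2
2|2|1|1|2|3
12) 2|3|2|0|2|1
2|3|2|0|1|3
2|1|3|1|2|2
2|2|1|1|2|3
13) 2|3|2|0|2|1
3|3|2|0|1|3
2|1|3|1|2|2
2|2|1|1|2|3
14) 0|1|3|0|2|1
2|1|3|0|1|3
3|2|3|1|2|2
2|2|1|1|2|3
15) 0|1|3|0|2|1
3|1|3|0|1|3
3|2|3|1|2|2
2|2|1|1|2|3
16) 1|1|3|0|2|1
1|2|3|0|1|3
0|3|3|1|2|2
3|2|1|1|2|3
17) 1|1|3|0|2|1
2|2|3|0|1|3
0|3|3|1|2|2
3|2|1|1|2|3

1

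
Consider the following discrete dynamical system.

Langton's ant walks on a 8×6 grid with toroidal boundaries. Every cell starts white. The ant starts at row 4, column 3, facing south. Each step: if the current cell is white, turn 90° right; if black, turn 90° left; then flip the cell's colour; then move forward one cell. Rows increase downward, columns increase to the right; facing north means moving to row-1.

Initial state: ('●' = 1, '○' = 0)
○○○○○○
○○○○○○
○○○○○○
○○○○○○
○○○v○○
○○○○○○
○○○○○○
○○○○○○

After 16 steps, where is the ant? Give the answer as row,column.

t=0: ○○○○○○
○○○○○○
○○○○○○
○○○○○○
○○○v○○
○○○○○○
○○○○○○
○○○○○○
t=1: ○○○○○○
○○○○○○
○○○○○○
○○○○○○
○○<●○○
○○○○○○
○○○○○○
○○○○○○
t=2: ○○○○○○
○○○○○○
○○○○○○
○○^○○○
○○●●○○
○○○○○○
○○○○○○
○○○○○○
t=3: ○○○○○○
○○○○○○
○○○○○○
○○●>○○
○○●●○○
○○○○○○
○○○○○○
○○○○○○
t=4: ○○○○○○
○○○○○○
○○○○○○
○○●●○○
○○●v○○
○○○○○○
○○○○○○
○○○○○○
t=5: ○○○○○○
○○○○○○
○○○○○○
○○●●○○
○○●○>○
○○○○○○
○○○○○○
○○○○○○
t=6: ○○○○○○
○○○○○○
○○○○○○
○○●●○○
○○●○●○
○○○○v○
○○○○○○
○○○○○○
t=7: ○○○○○○
○○○○○○
○○○○○○
○○●●○○
○○●○●○
○○○<●○
○○○○○○
○○○○○○
t=8: ○○○○○○
○○○○○○
○○○○○○
○○●●○○
○○●^●○
○○○●●○
○○○○○○
○○○○○○
t=9: ○○○○○○
○○○○○○
○○○○○○
○○●●○○
○○●●>○
○○○●●○
○○○○○○
○○○○○○
t=10: ○○○○○○
○○○○○○
○○○○○○
○○●●^○
○○●●○○
○○○●●○
○○○○○○
○○○○○○
t=11: ○○○○○○
○○○○○○
○○○○○○
○○●●●>
○○●●○○
○○○●●○
○○○○○○
○○○○○○
t=12: ○○○○○○
○○○○○○
○○○○○○
○○●●●●
○○●●○v
○○○●●○
○○○○○○
○○○○○○
t=13: ○○○○○○
○○○○○○
○○○○○○
○○●●●●
○○●●<●
○○○●●○
○○○○○○
○○○○○○
t=14: ○○○○○○
○○○○○○
○○○○○○
○○●●^●
○○●●●●
○○○●●○
○○○○○○
○○○○○○
t=15: ○○○○○○
○○○○○○
○○○○○○
○○●<○●
○○●●●●
○○○●●○
○○○○○○
○○○○○○
t=16: ○○○○○○
○○○○○○
○○○○○○
○○●○○●
○○●v●●
○○○●●○
○○○○○○
○○○○○○

4,3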